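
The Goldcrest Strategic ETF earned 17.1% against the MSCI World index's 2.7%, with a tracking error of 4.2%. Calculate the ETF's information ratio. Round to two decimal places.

IR = (Rp − Rb) / TE = (17.1% − 2.7%) / 4.2% = 14.40% / 4.2% = 3.4286

3.43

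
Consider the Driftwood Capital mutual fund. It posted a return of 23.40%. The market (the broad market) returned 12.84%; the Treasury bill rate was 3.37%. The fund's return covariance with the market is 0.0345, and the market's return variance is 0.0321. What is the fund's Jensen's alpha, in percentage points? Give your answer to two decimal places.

9.85

β = Cov / Var = 0.0345 / 0.0321 = 1.0748
E[R] = Rf + β(Rm − Rf) = 3.37% + 1.0748 × (12.84% − 3.37%) = 13.5484%
α = Rp − E[R] = 23.40% − 13.5484% = 9.8516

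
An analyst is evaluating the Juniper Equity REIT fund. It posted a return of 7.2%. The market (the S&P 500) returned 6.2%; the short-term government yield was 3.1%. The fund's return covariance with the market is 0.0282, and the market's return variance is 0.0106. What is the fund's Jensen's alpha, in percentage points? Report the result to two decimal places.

β = Cov / Var = 0.0282 / 0.0106 = 2.6604
E[R] = Rf + β(Rm − Rf) = 3.1% + 2.6604 × (6.2% − 3.1%) = 11.3472%
α = Rp − E[R] = 7.2% − 11.3472% = -4.1472

-4.15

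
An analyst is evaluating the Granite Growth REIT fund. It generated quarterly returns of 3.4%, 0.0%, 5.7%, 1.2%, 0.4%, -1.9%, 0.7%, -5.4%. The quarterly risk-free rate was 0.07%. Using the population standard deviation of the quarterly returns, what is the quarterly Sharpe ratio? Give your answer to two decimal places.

0.14

Mean return μ = 4.10 / 8 = 0.5125%
Population std dev = √[76.8088 / 8] = 3.0986%
Sharpe = (μ − rf) / σ = (0.5125 − 0.07) / 3.0986 = 0.4425 / 3.0986 = 0.1428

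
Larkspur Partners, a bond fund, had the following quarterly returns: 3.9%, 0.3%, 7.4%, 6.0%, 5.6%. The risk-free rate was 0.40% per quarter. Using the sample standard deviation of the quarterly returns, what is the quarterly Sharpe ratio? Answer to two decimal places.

Mean return r̄ = 23.20 / 5 = 4.6400%
Σ(r − r̄)² = (3.9 − 4.6400)² + (0.3 − 4.6400)² + … = 29.7720
σ = √[29.7720 / 4] = 2.7282%
Sharpe = (r̄ − rf) / σ = (4.6400 − 0.4) / 2.7282 = 4.2400 / 2.7282 = 1.5541

1.55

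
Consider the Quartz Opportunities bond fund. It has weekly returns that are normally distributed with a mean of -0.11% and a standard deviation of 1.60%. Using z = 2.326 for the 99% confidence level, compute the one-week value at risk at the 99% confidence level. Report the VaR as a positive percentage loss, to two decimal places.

VaR (as % loss) = −(μ − z·σ) = −(-0.11% − 2.326 × 1.60%) = −(-3.8316%) = 3.8316%

3.83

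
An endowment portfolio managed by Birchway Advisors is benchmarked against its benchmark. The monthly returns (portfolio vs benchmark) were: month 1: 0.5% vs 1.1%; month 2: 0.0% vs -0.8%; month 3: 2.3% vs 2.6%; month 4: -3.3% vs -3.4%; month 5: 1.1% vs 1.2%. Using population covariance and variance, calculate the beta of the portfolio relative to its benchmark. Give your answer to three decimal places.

0.883

r̄p = 0.1200%,  r̄m = 0.1400%
Cov = Σ(rp − r̄p)(rm − r̄m) / 5 = 3.7972
Var(rm) = Σ(rm − r̄m)² / 5 = 4.3024
β = Cov / Var = 3.7972 / 4.3024 = 0.8826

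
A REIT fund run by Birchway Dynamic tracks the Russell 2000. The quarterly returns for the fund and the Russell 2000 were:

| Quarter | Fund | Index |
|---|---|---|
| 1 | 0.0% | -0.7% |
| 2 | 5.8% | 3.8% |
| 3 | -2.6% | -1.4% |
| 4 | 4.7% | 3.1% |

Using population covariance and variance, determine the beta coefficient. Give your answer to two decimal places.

r̄p = 1.9750%,  r̄m = 1.2000%
Cov = Σ(rp − r̄p)(rm − r̄m) / 4 = 7.6925
Var(rm) = Σ(rm − r̄m)² / 4 = 5.1850
β = Cov / Var = 7.6925 / 5.1850 = 1.4836

1.48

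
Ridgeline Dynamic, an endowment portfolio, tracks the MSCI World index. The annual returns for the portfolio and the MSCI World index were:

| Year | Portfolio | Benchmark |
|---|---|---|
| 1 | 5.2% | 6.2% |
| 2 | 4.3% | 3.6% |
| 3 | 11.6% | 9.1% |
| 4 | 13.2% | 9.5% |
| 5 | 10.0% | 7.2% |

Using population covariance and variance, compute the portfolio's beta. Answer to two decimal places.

r̄p = 8.8600%,  r̄m = 7.1200%
Cov = Σ(rp − r̄p)(rm − r̄m) / 5 = 7.0528
Var(rm) = Σ(rm − r̄m)² / 5 = 4.5656
β = Cov / Var = 7.0528 / 4.5656 = 1.5448

1.54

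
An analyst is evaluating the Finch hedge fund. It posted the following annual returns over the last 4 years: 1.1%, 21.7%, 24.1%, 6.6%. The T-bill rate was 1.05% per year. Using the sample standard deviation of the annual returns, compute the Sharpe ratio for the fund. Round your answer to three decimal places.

μ = (1.1 + 21.7 + 24.1 + 6.6) / 4 = 13.3750%
Σ(r − μ)² = 380.9075; sample σ = √(380.9075/3) = 11.2681%
Sharpe = (μ − rf) / σ = (13.3750 − 1.05) / 11.2681 = 12.3250 / 11.2681 = 1.0938

1.094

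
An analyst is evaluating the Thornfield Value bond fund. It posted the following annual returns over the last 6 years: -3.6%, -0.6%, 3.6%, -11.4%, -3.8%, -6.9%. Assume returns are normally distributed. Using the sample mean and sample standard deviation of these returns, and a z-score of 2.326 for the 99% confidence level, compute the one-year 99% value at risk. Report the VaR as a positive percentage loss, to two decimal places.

15.75

Mean return μ = -22.70 / 6 = -3.7833%
Sample σ = √[Σ(r − μ)² / 5] = √[132.4083 / 5] = √26.4817 = 5.1460%
VaR = −(μ − z·σ) = −(-3.7833 − 2.326 × 5.1460) = −(-15.7529) = 15.7529%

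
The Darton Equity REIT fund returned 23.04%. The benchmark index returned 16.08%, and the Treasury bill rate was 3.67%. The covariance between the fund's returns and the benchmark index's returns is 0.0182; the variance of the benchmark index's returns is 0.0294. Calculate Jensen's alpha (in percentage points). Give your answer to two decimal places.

β = Cov / Var = 0.0182 / 0.0294 = 0.6190
E[R] = Rf + β(Rm − Rf) = 3.67% + 0.6190 × (16.08% − 3.67%) = 11.3518%
α = Rp − E[R] = 23.04% − 11.3518% = 11.6882

11.69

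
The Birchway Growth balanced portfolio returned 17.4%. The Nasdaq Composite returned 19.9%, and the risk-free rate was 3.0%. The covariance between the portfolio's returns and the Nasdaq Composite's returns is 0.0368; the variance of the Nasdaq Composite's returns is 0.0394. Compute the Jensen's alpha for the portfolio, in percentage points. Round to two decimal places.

β = Cov / Var = 0.0368 / 0.0394 = 0.9340
E[R] = Rf + β(Rm − Rf) = 3.0% + 0.9340 × (19.9% − 3.0%) = 18.7846%
α = Rp − E[R] = 17.4% − 18.7846% = -1.3846

-1.38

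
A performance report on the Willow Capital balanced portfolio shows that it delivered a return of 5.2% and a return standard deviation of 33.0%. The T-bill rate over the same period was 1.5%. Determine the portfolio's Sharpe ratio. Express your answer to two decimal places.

0.11

Sharpe = (Rp − Rf) / σp = (5.2% − 1.5%) / 33.0% = 3.70% / 33.0% = 0.1121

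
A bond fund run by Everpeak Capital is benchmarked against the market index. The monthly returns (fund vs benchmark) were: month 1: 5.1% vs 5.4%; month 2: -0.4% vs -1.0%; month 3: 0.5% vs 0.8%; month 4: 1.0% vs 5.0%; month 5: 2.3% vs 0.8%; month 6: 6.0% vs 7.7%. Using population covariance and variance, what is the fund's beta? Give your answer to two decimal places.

0.63

r̄p = 2.4167%,  r̄m = 3.1167%
Cov = Σ(rp − r̄p)(rm − r̄m) / 6 = 6.0314
Var(rm) = Σ(rm − r̄m)² / 6 = 9.5747
β = Cov / Var = 6.0314 / 9.5747 = 0.6299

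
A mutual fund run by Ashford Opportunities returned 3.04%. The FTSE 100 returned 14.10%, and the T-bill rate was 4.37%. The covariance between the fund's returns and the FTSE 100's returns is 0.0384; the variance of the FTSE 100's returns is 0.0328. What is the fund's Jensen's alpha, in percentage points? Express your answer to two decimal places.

β = Cov / Var = 0.0384 / 0.0328 = 1.1707
E[R] = Rf + β(Rm − Rf) = 4.37% + 1.1707 × (14.10% − 4.37%) = 15.7609%
α = Rp − E[R] = 3.04% − 15.7609% = -12.7209

-12.72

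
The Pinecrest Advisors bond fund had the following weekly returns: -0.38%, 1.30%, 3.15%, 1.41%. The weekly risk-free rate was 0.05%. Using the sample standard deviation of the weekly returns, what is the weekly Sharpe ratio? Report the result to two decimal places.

0.92

Mean return μ = 5.480 / 4 = 1.3700%
Sample σ = √[Σ(r − μ)² / 3] = √[6.2374 / 3] = √2.0791 = 1.4419%
Sharpe = (μ − rf) / σ = (1.3700 − 0.05) / 1.4419 = 1.3200 / 1.4419 = 0.9155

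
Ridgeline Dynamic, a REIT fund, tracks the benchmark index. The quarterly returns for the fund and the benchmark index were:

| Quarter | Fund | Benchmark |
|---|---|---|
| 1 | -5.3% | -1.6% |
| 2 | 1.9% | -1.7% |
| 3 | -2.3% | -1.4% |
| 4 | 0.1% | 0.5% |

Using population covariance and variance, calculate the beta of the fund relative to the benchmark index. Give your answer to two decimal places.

0.81

r̄p = -1.4000%,  r̄m = -1.0500%
Cov = Σ(rp − r̄p)(rm − r̄m) / 4 = 0.6600
Var(rm) = Σ(rm − r̄m)² / 4 = 0.8125
β = Cov / Var = 0.6600 / 0.8125 = 0.8123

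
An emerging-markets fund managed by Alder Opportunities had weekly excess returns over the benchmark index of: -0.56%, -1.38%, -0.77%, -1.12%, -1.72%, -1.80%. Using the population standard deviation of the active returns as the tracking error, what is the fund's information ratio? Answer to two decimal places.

r̄ = (-0.56 − 1.38 − 0.77 − 1.12 − 1.72 − 1.8) / 6 = -1.2250%
Population σ = √[Σ(r − r̄)² / 6] = √[1.2600 / 6] = √0.2100 = 0.4583%
IR = r̄ / tracking error = -1.2250 / 0.4583 = -2.6729

-2.67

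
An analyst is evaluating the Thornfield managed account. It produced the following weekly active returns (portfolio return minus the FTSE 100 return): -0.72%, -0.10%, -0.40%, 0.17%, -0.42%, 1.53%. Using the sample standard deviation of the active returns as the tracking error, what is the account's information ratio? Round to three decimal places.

Mean return μ = 0.060 / 6 = 0.0100%
Σ(r − μ)² = 3.2340; sample σ = √(3.2340/5) = 0.8042%
IR = μ / tracking error = 0.0100 / 0.8042 = 0.0124

0.012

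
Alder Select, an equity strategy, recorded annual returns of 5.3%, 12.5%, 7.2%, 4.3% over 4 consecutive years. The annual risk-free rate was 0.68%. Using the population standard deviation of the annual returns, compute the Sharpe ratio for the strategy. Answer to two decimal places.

r̄ = (5.3 + 12.5 + 7.2 + 4.3) / 4 = 7.3250%
Σ(r − r̄)² = (5.3 − 7.3250)² + (12.5 − 7.3250)² + … = 40.0475
σ = √[40.0475 / 4] = 3.1642%
Sharpe = (r̄ − rf) / σ = (7.3250 − 0.68) / 3.1642 = 6.6450 / 3.1642 = 2.1001

2.10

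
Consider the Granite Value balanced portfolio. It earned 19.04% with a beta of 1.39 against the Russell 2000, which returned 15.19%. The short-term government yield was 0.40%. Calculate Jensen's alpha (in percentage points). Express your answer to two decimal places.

CAPM expected return = Rf + β(Rm − Rf) = 0.40% + 1.39 × (15.19% − 0.40%) = 0.4 + 1.39 × 14.79 = 20.9581%
Jensen's α = Rp − E[R] = 19.04% − 20.9581% = -1.9181

-1.92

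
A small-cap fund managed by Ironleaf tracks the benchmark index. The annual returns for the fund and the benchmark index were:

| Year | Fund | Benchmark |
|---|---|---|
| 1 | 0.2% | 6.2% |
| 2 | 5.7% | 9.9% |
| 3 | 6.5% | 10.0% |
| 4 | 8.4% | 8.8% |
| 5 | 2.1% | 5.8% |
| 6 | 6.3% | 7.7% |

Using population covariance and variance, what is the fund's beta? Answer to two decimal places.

r̄p = 4.8667%,  r̄m = 8.0667%
Cov = Σ(rp − r̄p)(rm − r̄m) / 6 = 3.6222
Var(rm) = Σ(rm − r̄m)² / 6 = 2.7322
β = Cov / Var = 3.6222 / 2.7322 = 1.3257

1.33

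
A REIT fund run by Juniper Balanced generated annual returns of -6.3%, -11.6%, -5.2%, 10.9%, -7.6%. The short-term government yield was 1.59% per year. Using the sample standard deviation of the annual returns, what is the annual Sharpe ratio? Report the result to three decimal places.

-0.641

μ = (-6.3 − 11.6 − 5.2 + 10.9 − 7.6) / 5 = -19.80 / 5 = -3.9600%
Σ(r − μ)² = (-6.3 − (-3.9600))² + (-11.6 − (-3.9600))² + … = 299.4520
σ = √[299.4520 / 4] = 8.6523%
Sharpe = (μ − rf) / σ = (-3.9600 − 1.59) / 8.6523 = -5.5500 / 8.6523 = -0.6414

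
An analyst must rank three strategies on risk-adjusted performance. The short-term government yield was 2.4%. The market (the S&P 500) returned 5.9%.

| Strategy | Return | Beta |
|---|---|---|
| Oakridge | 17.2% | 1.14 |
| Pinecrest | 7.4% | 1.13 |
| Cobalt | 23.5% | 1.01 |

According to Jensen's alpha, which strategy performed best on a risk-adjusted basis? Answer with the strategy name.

Cobalt

Oakridge: α = 17.2% − [2.4% + 1.14 × (5.9% − 2.4%)] = 10.810
Pinecrest: α = 7.4% − [2.4% + 1.13 × (5.9% − 2.4%)] = 1.045
Cobalt: α = 23.5% − [2.4% + 1.01 × (5.9% − 2.4%)] = 17.565
Highest: Cobalt (17.565).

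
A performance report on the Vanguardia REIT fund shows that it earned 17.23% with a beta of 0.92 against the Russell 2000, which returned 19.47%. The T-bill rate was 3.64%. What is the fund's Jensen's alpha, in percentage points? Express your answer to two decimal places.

CAPM expected return = Rf + β(Rm − Rf) = 3.64% + 0.92 × (19.47% − 3.64%) = 3.64 + 0.92 × 15.83 = 18.2036%
Jensen's α = Rp − E[R] = 17.23% − 18.2036% = -0.9736

-0.97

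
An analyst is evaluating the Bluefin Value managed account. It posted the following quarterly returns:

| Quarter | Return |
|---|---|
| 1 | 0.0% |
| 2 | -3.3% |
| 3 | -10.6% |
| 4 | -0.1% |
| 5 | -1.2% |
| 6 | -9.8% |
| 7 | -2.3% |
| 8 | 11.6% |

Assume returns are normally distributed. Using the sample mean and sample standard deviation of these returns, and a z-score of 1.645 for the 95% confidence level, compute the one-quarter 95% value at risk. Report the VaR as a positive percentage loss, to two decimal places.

μ = (0 − 3.3 − 10.6 − 0.1 − 1.2 − 9.8 − 2.3 + 11.6) / 8 = -1.9625%
Sample std dev = √[329.7788 / 7] = 6.8638%
VaR = −(μ − z·σ) = −(-1.9625 − 1.645 × 6.8638) = −(-13.2535) = 13.2535%

13.25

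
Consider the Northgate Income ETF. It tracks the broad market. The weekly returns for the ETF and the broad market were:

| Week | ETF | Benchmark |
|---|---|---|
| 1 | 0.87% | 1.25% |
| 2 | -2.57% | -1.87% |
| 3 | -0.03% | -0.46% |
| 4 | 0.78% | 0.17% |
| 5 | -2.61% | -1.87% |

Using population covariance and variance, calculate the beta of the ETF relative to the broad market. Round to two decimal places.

r̄p = -0.7120%,  r̄m = -0.5560%
Cov = Σ(rp − r̄p)(rm − r̄m) / 5 = 1.7882
Var(rm) = Σ(rm − r̄m)² / 5 = 1.4502
β = Cov / Var = 1.7882 / 1.4502 = 1.2331

1.23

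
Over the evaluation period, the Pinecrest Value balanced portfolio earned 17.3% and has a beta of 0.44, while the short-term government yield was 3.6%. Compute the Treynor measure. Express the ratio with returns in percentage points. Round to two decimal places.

Treynor = (Rp − Rf) / β = (17.3% − 3.6%) / 0.44 = 13.70 / 0.44 = 31.1364

31.14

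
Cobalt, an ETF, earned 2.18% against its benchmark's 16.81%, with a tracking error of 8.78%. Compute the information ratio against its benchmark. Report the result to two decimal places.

-1.67

IR = (Rp − Rb) / TE = (2.18% − 16.81%) / 8.78% = -14.63% / 8.78% = -1.6663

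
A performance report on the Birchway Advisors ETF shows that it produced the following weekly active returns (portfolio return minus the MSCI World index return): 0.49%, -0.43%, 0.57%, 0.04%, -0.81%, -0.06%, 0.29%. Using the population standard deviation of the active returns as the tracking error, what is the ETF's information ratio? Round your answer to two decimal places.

0.03

Mean return μ = 0.090 / 7 = 0.0129%
Σ(r − μ)² = (0.49 − 0.0129)² + (-0.43 − 0.0129)² + (0.57 − 0.0129)² + … = 1.4941
population σ = √(1.4941 / 7) = √0.2134 = 0.4620%
IR = μ / tracking error = 0.0129 / 0.4620 = 0.0279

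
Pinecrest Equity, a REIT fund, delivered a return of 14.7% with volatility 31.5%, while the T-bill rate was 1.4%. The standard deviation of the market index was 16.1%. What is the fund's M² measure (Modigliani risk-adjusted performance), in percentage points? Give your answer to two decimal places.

Sharpe = (Rp − Rf) / σp = (14.7% − 1.4%) / 31.5% = 0.4222
M² = Rf + Sharpe × σm = 1.4% + 0.4222 × 16.1% = 8.1974%

8.20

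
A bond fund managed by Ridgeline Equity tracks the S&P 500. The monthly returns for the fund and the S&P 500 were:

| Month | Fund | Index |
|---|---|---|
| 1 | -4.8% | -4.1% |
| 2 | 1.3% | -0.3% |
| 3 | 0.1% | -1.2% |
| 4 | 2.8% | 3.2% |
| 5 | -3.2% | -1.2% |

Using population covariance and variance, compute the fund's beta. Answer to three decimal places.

1.066

r̄p = -0.7600%,  r̄m = -0.7200%
Cov = Σ(rp − r̄p)(rm − r̄m) / 5 = 5.8468
Var(rm) = Σ(rm − r̄m)² / 5 = 5.4856
β = Cov / Var = 5.8468 / 5.4856 = 1.0658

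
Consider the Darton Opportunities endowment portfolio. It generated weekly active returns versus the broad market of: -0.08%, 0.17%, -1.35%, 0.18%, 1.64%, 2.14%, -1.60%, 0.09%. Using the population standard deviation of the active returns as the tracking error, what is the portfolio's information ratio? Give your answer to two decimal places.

Mean return μ = 1.190 / 8 = 0.1488%
Σ(r − μ)² = 11.5505; population σ = √(11.5505/8) = 1.2016%
IR = μ / tracking error = 0.1488 / 1.2016 = 0.1238

0.12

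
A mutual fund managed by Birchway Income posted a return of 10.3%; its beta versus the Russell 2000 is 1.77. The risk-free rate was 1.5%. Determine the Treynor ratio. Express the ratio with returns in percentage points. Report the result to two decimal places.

4.97

Treynor = (Rp − Rf) / β = (10.3% − 1.5%) / 1.77 = 8.80 / 1.77 = 4.9718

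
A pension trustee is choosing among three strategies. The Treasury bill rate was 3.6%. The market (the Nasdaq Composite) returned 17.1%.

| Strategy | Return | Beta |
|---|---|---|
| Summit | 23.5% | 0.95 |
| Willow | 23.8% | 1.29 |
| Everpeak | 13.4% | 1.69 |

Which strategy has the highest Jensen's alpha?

Summit: α = 23.5% − [3.6% + 0.95 × (17.1% − 3.6%)] = 7.075
Willow: α = 23.8% − [3.6% + 1.29 × (17.1% − 3.6%)] = 2.785
Everpeak: α = 13.4% − [3.6% + 1.69 × (17.1% − 3.6%)] = -13.015
Highest: Summit (7.075).

Summit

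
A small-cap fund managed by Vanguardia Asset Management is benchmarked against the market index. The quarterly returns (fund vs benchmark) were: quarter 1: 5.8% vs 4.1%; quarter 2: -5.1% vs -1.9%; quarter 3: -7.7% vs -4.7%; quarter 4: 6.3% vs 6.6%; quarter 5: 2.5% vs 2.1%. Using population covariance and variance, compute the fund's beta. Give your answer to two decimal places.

1.38

r̄p = 0.3600%,  r̄m = 1.2400%
Cov = Σ(rp − r̄p)(rm − r̄m) / 5 = 22.8516
Var(rm) = Σ(rm − r̄m)² / 5 = 16.5584
β = Cov / Var = 22.8516 / 16.5584 = 1.3801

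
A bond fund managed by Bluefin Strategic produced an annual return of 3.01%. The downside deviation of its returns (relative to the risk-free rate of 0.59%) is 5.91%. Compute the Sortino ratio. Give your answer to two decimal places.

0.41

Sortino = (Rp − Rf) / σd = (3.01% − 0.59%) / 5.91% = 2.42% / 5.91% = 0.4095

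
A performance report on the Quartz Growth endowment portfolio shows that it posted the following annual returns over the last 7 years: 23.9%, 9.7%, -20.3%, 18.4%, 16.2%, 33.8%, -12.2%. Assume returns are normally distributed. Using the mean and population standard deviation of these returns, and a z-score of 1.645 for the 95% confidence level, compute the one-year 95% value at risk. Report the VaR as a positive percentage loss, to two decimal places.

19.76

μ = (23.9 + 9.7 − 20.3 + 18.4 + 16.2 + 33.8 − 12.2) / 7 = 69.50 / 7 = 9.9286%
Σ(r − μ)² = (23.9 − 9.9286)² + (9.7 − 9.9286)² + … = 2279.6343
σ = √[2279.6343 / 7] = 18.0461%
VaR = −(μ − z·σ) = −(9.9286 − 1.645 × 18.0461) = −(-19.7572) = 19.7572%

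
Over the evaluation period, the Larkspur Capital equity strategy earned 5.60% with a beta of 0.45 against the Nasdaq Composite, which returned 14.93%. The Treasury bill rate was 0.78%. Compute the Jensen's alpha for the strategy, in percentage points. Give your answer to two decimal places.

-1.55

CAPM expected return = Rf + β(Rm − Rf) = 0.78% + 0.45 × (14.93% − 0.78%) = 0.78 + 0.45 × 14.15 = 7.1475%
Jensen's α = Rp − E[R] = 5.60% − 7.1475% = -1.5475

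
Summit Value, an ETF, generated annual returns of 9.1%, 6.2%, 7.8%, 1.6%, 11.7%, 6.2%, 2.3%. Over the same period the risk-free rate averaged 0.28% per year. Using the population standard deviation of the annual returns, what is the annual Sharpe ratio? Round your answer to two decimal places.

1.85

μ = (9.1 + 6.2 + 7.8 + 1.6 + 11.7 + 6.2 + 2.3) / 7 = 6.4143%
Population std dev = √[77.2686 / 7] = 3.3224%
Sharpe = (μ − rf) / σ = (6.4143 − 0.28) / 3.3224 = 6.1343 / 3.3224 = 1.8463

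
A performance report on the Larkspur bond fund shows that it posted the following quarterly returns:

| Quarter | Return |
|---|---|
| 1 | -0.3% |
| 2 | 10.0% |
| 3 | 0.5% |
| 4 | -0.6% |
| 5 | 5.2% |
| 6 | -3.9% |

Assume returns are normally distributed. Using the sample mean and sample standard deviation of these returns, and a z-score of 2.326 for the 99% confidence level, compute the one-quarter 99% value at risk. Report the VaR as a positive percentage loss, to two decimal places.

9.73

μ = (-0.3 + 10 + 0.5 − 0.6 + 5.2 − 3.9) / 6 = 10.90 / 6 = 1.8167%
Σ(r − μ)² = (-0.3 − 1.8167)² + (10 − 1.8167)² + (0.5 − 1.8167)² + … = 123.1483
sample σ = √(123.1483 / 5) = √24.6297 = 4.9628%
VaR = −(μ − z·σ) = −(1.8167 − 2.326 × 4.9628) = −(-9.7268) = 9.7268%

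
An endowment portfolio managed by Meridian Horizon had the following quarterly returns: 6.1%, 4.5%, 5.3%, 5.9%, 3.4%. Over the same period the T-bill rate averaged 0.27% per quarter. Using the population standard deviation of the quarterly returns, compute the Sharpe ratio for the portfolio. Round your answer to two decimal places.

Mean return r̄ = 25.20 / 5 = 5.0400%
Population std dev = √[4.9120 / 5] = 0.9912%
Sharpe = (r̄ − rf) / σ = (5.0400 − 0.27) / 0.9912 = 4.7700 / 0.9912 = 4.8123

4.81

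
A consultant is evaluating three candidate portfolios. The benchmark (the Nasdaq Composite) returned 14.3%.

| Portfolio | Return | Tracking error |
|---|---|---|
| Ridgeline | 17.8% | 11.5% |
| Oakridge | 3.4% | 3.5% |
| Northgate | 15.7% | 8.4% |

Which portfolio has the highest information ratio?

Ridgeline

Ridgeline: IR = (17.8% − 14.3%) / 11.5% = 0.304
Oakridge: IR = (3.4% − 14.3%) / 3.5% = -3.114
Northgate: IR = (15.7% − 14.3%) / 8.4% = 0.167
Highest: Ridgeline (0.304).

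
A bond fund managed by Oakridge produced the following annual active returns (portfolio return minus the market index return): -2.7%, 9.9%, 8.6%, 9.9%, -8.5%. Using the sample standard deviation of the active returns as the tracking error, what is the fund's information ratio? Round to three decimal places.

0.404

Mean return r̄ = 17.20 / 5 = 3.4400%
Sample std dev = √[290.3520 / 4] = 8.5199%
IR = r̄ / tracking error = 3.4400 / 8.5199 = 0.4038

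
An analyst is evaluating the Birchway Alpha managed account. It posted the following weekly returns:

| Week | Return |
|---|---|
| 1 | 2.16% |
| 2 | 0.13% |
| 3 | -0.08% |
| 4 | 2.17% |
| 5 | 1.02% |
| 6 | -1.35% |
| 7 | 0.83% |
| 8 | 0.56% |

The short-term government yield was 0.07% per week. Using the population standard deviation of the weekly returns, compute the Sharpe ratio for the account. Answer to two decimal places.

0.56

Mean return μ = 5.440 / 8 = 0.6800%
Σ(r − μ)² = (2.16 − 0.6800)² + (0.13 − 0.6800)² + (-0.08 − 0.6800)² + … = 9.5640
σ = √[9.5640 / 8] = 1.0934%
Sharpe = (μ − rf) / σ = (0.6800 − 0.07) / 1.0934 = 0.6100 / 1.0934 = 0.5579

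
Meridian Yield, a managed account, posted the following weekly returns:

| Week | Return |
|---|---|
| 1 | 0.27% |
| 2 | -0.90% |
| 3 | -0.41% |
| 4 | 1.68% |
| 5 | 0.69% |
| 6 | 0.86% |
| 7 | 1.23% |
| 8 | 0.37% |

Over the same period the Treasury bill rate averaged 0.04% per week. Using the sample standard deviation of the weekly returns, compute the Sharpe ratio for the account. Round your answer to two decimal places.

r̄ = (0.27 − 0.9 − 0.41 + 1.68 + 0.69 + 0.86 + 1.23 + 0.37) / 8 = 0.4738%
Σ(r − r̄)² = (0.27 − 0.4738)² + (-0.9 − 0.4738)² + (-0.41 − 0.4738)² + … = 4.9434
σ = √[4.9434 / 7] = 0.8404%
Sharpe = (r̄ − rf) / σ = (0.4738 − 0.04) / 0.8404 = 0.4338 / 0.8404 = 0.5162

0.52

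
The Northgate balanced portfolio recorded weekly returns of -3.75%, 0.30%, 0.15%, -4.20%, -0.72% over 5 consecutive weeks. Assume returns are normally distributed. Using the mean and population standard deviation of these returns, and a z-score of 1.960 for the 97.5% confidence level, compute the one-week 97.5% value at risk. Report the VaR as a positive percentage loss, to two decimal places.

5.45

Mean return r̄ = -8.220 / 5 = -1.6440%
Σ(r − r̄)² = (-3.75 − (-1.6440))² + (0.3 − (-1.6440))² + … = 18.8197
σ = √[18.8197 / 5] = 1.9401%
VaR = −(r̄ − z·σ) = −(-1.6440 − 1.960 × 1.9401) = −(-5.4466) = 5.4466%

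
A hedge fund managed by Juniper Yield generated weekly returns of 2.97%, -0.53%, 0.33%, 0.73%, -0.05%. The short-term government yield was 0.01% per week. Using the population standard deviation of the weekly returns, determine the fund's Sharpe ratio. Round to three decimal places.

r̄ = (2.97 − 0.53 + 0.33 + 0.73 − 0.05) / 5 = 3.450 / 5 = 0.6900%
Σ(r − r̄)² = (2.97 − 0.6900)² + (-0.53 − 0.6900)² + (0.33 − 0.6900)² + … = 7.3656
σ = √[7.3656 / 5] = 1.2137%
Sharpe = (r̄ − rf) / σ = (0.6900 − 0.01) / 1.2137 = 0.6800 / 1.2137 = 0.5603

0.560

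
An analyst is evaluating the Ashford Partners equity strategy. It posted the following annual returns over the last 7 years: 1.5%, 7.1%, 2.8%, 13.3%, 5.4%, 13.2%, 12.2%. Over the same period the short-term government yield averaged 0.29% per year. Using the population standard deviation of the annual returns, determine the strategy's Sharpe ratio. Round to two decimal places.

1.65

r̄ = (1.5 + 7.1 + 2.8 + 13.3 + 5.4 + 13.2 + 12.2) / 7 = 7.9286%
Σ(r − r̄)² = 149.5943; population σ = √(149.5943/7) = 4.6228%
Sharpe = (r̄ − rf) / σ = (7.9286 − 0.29) / 4.6228 = 7.6386 / 4.6228 = 1.6524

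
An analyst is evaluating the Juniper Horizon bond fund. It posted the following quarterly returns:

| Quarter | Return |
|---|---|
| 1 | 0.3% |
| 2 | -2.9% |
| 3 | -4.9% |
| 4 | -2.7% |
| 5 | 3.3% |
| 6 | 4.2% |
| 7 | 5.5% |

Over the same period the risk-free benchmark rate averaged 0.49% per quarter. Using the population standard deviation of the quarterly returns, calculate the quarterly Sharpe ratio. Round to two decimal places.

μ = (0.3 − 2.9 − 4.9 − 2.7 + 3.3 + 4.2 + 5.5) / 7 = 0.4000%
Population σ = √[Σ(r − μ)² / 7] = √[97.4600 / 7] = √13.9229 = 3.7313%
Sharpe = (μ − rf) / σ = (0.4000 − 0.49) / 3.7313 = -0.0900 / 3.7313 = -0.0241

-0.02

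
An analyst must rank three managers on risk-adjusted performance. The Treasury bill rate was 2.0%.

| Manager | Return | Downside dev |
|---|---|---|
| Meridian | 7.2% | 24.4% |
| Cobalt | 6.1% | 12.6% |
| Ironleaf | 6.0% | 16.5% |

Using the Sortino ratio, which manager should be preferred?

Cobalt

Meridian: Sortino ratio = (7.2% − 2.0%) / 24.4% = 0.213
Cobalt: Sortino ratio = (6.1% − 2.0%) / 12.6% = 0.325
Ironleaf: Sortino ratio = (6.0% − 2.0%) / 16.5% = 0.242
Highest: Cobalt (0.325).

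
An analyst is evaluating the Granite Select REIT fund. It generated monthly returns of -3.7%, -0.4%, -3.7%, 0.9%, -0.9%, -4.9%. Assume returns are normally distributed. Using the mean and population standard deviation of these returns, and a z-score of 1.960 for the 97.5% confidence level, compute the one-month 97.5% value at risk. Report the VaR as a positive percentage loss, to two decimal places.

6.22

μ = (-3.7 − 0.4 − 3.7 + 0.9 − 0.9 − 4.9) / 6 = -2.1167%
Population std dev = √[26.2883 / 6] = 2.0932%
VaR = −(μ − z·σ) = −(-2.1167 − 1.960 × 2.0932) = −(-6.2194) = 6.2194%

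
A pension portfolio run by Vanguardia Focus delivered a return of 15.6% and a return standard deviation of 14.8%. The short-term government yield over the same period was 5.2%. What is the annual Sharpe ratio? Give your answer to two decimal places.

Sharpe = (Rp − Rf) / σp = (15.6% − 5.2%) / 14.8% = 10.40% / 14.8% = 0.7027

0.70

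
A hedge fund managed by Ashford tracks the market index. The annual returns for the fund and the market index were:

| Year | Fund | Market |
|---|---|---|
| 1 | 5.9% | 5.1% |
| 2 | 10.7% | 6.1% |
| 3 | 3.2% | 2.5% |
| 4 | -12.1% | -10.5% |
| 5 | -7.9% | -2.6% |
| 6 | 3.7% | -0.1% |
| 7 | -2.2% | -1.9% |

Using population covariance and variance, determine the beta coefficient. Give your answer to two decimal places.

1.34

r̄p = 0.1857%,  r̄m = -0.2000%
Cov = Σ(rp − r̄p)(rm − r̄m) / 7 = 36.4314
Var(rm) = Σ(rm − r̄m)² / 7 = 27.1171
β = Cov / Var = 36.4314 / 27.1171 = 1.3435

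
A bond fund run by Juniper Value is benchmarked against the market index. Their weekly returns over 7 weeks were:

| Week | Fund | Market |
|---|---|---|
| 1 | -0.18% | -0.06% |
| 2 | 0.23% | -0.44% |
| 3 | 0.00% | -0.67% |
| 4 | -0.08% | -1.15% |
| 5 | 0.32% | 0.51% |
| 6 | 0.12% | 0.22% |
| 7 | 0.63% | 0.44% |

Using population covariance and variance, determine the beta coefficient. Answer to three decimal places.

r̄p = 0.1486%,  r̄m = -0.1643%
Cov = Σ(rp − r̄p)(rm − r̄m) / 7 = 0.0913
Var(rm) = Σ(rm − r̄m)² / 7 = 0.3260
β = Cov / Var = 0.0913 / 0.3260 = 0.2801

0.280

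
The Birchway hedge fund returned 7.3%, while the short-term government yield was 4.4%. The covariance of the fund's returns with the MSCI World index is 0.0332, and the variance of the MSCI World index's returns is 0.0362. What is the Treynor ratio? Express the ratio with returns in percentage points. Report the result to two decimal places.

β = Cov / Var = 0.0332 / 0.0362 = 0.9171
Treynor = (Rp − Rf) / β = (7.3% − 4.4%) / 0.9171 = 2.90 / 0.9171 = 3.1621

3.16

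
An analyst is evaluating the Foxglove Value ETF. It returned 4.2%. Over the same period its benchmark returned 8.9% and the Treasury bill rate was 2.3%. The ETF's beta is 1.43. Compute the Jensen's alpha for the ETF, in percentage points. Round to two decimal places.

-7.54

CAPM expected return = Rf + β(Rm − Rf) = 2.3% + 1.43 × (8.9% − 2.3%) = 2.3 + 1.43 × 6.60 = 11.7380%
Jensen's α = Rp − E[R] = 4.2% − 11.7380% = -7.5380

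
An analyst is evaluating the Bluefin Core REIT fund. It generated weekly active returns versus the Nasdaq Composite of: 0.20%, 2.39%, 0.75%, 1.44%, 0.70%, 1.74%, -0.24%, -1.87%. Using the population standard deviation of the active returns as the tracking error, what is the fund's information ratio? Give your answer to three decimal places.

Mean return r̄ = 5.110 / 8 = 0.6388%
Population std dev = √[12.1963 / 8] = 1.2347%
IR = r̄ / tracking error = 0.6388 / 1.2347 = 0.5174

0.517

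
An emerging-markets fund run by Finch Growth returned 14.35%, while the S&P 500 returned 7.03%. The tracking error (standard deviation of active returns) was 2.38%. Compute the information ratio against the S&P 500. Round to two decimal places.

3.08

IR = (Rp − Rb) / TE = (14.35% − 7.03%) / 2.38% = 7.32% / 2.38% = 3.0756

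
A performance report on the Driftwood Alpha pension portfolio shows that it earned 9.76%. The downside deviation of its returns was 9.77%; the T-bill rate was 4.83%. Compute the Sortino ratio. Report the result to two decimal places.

0.50

Sortino = (Rp − Rf) / σd = (9.76% − 4.83%) / 9.77% = 4.93% / 9.77% = 0.5046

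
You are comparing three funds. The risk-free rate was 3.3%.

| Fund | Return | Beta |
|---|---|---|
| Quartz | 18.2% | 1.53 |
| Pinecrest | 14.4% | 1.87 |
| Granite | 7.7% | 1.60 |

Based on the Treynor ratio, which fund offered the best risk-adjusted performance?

Quartz: Treynor = (18.2% − 3.3%) / 1.53 = 9.739
Pinecrest: Treynor = (14.4% − 3.3%) / 1.87 = 5.936
Granite: Treynor = (7.7% − 3.3%) / 1.60 = 2.750
Highest: Quartz (9.739).

Quartz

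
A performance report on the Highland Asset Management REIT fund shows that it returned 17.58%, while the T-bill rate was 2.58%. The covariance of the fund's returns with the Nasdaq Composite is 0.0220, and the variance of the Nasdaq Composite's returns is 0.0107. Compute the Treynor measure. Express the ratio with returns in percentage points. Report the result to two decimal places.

7.30

β = Cov / Var = 0.0220 / 0.0107 = 2.0561
Treynor = (Rp − Rf) / β = (17.58% − 2.58%) / 2.0561 = 15.00 / 2.0561 = 7.2954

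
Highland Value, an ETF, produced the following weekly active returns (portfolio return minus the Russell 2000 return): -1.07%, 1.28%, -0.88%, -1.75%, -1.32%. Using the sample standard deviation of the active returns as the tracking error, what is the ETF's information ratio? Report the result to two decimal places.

μ = (-1.07 + 1.28 − 0.88 − 1.75 − 1.32) / 5 = -0.7480%
Σ(r − μ)² = (-1.07 − (-0.7480))² + (1.28 − (-0.7480))² + … = 5.5651
σ = √[5.5651 / 4] = 1.1795%
IR = μ / tracking error = -0.7480 / 1.1795 = -0.6342

-0.63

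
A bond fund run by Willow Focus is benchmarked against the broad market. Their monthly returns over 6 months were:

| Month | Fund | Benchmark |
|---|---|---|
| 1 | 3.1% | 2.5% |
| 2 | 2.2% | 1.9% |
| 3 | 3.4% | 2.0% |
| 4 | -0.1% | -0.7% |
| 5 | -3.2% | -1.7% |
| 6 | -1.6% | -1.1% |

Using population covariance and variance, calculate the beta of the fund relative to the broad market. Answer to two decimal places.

r̄p = 0.6333%,  r̄m = 0.4833%
Cov = Σ(rp − r̄p)(rm − r̄m) / 6 = 4.0272
Var(rm) = Σ(rm − r̄m)² / 6 = 2.8414
β = Cov / Var = 4.0272 / 2.8414 = 1.4173

1.42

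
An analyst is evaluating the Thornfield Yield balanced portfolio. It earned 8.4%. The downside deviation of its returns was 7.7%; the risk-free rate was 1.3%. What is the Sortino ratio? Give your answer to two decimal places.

0.92

Sortino = (Rp − Rf) / σd = (8.4% − 1.3%) / 7.7% = 7.10% / 7.7% = 0.9221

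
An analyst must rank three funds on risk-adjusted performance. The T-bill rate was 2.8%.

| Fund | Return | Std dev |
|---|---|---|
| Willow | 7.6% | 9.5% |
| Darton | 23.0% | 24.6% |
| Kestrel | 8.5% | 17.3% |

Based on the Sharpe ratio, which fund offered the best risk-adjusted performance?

Darton

Willow: Sharpe ratio = (7.6% − 2.8%) / 9.5% = 0.505
Darton: Sharpe ratio = (23.0% − 2.8%) / 24.6% = 0.821
Kestrel: Sharpe ratio = (8.5% − 2.8%) / 17.3% = 0.329
Highest: Darton (0.821).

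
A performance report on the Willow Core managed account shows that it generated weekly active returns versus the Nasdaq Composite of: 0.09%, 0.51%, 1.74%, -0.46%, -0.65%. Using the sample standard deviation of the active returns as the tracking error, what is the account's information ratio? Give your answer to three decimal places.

0.258

r̄ = (0.09 + 0.51 + 1.74 − 0.46 − 0.65) / 5 = 1.230 / 5 = 0.2460%
Σ(r − r̄)² = 3.6273; sample σ = √(3.6273/4) = 0.9523%
IR = r̄ / tracking error = 0.2460 / 0.9523 = 0.2583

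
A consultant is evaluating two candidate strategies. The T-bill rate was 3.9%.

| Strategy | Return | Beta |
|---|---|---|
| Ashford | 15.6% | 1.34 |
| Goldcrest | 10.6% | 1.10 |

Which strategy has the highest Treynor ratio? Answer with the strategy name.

Ashford: Treynor = (15.6% − 3.9%) / 1.34 = 8.731
Goldcrest: Treynor = (10.6% − 3.9%) / 1.10 = 6.091
Highest: Ashford (8.731).

Ashford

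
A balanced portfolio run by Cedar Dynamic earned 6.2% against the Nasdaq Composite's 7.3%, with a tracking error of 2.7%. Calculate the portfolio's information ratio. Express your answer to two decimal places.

IR = (Rp − Rb) / TE = (6.2% − 7.3%) / 2.7% = -1.10% / 2.7% = -0.4074

-0.41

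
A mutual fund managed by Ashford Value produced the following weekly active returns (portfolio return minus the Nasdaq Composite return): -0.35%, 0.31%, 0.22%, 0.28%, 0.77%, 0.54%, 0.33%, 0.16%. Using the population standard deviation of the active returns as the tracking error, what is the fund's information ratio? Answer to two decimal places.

0.94

r̄ = (-0.35 + 0.31 + 0.22 + 0.28 + 0.77 + 0.54 + 0.33 + 0.16) / 8 = 0.2825%
Σ(r − r̄)² = (-0.35 − 0.2825)² + (0.31 − 0.2825)² + (0.22 − 0.2825)² + … = 0.7260
σ = √[0.7260 / 8] = 0.3012%
IR = r̄ / tracking error = 0.2825 / 0.3012 = 0.9379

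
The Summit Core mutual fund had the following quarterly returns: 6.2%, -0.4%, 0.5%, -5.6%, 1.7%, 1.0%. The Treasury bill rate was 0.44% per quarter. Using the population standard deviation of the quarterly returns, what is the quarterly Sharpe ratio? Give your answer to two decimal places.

Mean return r̄ = 3.40 / 6 = 0.5667%
Σ(r − r̄)² = 72.1733; population σ = √(72.1733/6) = 3.4683%
Sharpe = (r̄ − rf) / σ = (0.5667 − 0.44) / 3.4683 = 0.1267 / 3.4683 = 0.0365

0.04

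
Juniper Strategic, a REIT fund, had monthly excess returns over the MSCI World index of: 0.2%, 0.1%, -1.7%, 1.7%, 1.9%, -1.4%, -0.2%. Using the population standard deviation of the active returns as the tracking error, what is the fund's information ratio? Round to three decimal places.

0.067

Mean return r̄ = 0.60 / 7 = 0.0857%
Σ(r − r̄)² = (0.2 − 0.0857)² + (0.1 − 0.0857)² + … = 11.3886
σ = √[11.3886 / 7] = 1.2755%
IR = r̄ / tracking error = 0.0857 / 1.2755 = 0.0672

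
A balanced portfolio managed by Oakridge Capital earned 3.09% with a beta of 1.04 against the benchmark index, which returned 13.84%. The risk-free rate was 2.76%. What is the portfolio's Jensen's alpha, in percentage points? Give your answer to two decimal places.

-11.19

CAPM expected return = Rf + β(Rm − Rf) = 2.76% + 1.04 × (13.84% − 2.76%) = 2.76 + 1.04 × 11.08 = 14.2832%
Jensen's α = Rp − E[R] = 3.09% − 14.2832% = -11.1932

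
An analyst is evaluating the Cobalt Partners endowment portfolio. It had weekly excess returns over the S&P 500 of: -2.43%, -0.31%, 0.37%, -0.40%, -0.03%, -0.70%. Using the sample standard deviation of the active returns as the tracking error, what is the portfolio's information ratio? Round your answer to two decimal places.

r̄ = (-2.43 − 0.31 + 0.37 − 0.4 − 0.03 − 0.7) / 6 = -0.5833%
Sample σ = √[Σ(r − r̄)² / 5] = √[4.7471 / 5] = √0.9494 = 0.9744%
IR = r̄ / tracking error = -0.5833 / 0.9744 = -0.5986

-0.60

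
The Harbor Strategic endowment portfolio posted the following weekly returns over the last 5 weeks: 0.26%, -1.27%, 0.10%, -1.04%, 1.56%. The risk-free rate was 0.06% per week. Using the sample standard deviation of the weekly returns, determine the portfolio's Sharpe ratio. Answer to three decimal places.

-0.121

r̄ = (0.26 − 1.27 + 0.1 − 1.04 + 1.56) / 5 = -0.0780%
Σ(r − r̄)² = 5.1753; sample σ = √(5.1753/4) = 1.1375%
Sharpe = (r̄ − rf) / σ = (-0.0780 − 0.06) / 1.1375 = -0.1380 / 1.1375 = -0.1213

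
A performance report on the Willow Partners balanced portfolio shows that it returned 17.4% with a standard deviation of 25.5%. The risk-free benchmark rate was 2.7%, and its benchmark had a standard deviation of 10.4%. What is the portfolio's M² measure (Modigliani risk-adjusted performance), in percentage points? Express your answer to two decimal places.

Sharpe = (Rp − Rf) / σp = (17.4% − 2.7%) / 25.5% = 0.5765
M² = Rf + Sharpe × σm = 2.7% + 0.5765 × 10.4% = 8.6956%

8.70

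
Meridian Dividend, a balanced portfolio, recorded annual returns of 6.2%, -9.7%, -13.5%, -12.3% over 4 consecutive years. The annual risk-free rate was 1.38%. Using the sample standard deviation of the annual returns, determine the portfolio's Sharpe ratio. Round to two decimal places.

Mean return r̄ = -29.30 / 4 = -7.3250%
Σ(r − r̄)² = (6.2 − (-7.3250))² + (-9.7 − (-7.3250))² + (-13.5 − (-7.3250))² + … = 251.4475
σ = √[251.4475 / 3] = 9.1551%
Sharpe = (r̄ − rf) / σ = (-7.3250 − 1.38) / 9.1551 = -8.7050 / 9.1551 = -0.9508

-0.95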